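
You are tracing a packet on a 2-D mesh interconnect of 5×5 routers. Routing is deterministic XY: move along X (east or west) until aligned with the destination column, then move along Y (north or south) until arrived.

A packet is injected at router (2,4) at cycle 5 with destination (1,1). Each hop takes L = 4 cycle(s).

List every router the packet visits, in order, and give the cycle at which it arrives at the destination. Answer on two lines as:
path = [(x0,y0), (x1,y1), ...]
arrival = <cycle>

t=5: at (2,4)
t=9: at (1,4) after W
t=13: at (1,3) after S
t=17: at (1,2) after S
t=21: at (1,1) after S

path = [(2,4), (1,4), (1,3), (1,2), (1,1)]
arrival = 21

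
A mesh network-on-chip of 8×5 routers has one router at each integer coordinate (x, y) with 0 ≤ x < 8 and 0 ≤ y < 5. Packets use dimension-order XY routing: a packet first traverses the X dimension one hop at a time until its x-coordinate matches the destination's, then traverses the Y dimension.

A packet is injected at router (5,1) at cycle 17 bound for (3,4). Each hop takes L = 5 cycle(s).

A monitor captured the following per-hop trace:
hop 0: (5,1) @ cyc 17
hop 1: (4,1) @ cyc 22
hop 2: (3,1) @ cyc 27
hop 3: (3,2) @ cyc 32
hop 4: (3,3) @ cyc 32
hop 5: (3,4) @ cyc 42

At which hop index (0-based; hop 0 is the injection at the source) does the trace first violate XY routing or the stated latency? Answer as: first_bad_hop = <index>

first_bad_hop = 4

hop 1: step (-1,+0), +5 cyc — ok
hop 2: step (-1,+0), +5 cyc — ok
hop 3: step (+0,+1), +5 cyc — ok
hop 4: step (+0,+1), +0 cyc — BAD: Δcyc=0≠L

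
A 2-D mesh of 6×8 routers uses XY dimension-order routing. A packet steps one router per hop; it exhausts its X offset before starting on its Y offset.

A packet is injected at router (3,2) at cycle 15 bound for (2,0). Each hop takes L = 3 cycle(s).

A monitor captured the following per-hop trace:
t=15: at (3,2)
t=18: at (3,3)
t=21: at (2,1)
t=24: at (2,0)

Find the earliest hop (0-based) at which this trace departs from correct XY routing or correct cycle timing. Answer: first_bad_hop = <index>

[1] (+0,+1) / 3c ⇒ BAD: Y-move but x=3≠2

first_bad_hop = 1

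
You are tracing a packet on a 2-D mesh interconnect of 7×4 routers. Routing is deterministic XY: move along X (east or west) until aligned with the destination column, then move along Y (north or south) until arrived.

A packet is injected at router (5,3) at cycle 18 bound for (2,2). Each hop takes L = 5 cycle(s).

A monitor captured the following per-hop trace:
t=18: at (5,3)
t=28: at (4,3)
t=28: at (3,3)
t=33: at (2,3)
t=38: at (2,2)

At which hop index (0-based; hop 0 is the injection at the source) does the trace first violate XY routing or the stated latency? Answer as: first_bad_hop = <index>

[1] (-1,+0) / 10c ⇒ BAD: Δcyc=10≠L

first_bad_hop = 1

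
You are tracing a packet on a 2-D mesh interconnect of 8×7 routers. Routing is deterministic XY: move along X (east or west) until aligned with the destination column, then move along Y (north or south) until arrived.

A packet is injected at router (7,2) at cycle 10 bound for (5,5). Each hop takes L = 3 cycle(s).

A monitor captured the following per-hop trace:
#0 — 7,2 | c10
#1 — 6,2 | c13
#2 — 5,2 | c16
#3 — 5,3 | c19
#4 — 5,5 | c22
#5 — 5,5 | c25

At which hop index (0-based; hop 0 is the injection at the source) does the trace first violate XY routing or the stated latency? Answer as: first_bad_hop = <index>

[1] (-1,+0) / 3c ⇒ ok
[2] (-1,+0) / 3c ⇒ ok
[3] (+0,+1) / 3c ⇒ ok
[4] (+0,+2) / 3c ⇒ BAD: non-unit step

first_bad_hop = 4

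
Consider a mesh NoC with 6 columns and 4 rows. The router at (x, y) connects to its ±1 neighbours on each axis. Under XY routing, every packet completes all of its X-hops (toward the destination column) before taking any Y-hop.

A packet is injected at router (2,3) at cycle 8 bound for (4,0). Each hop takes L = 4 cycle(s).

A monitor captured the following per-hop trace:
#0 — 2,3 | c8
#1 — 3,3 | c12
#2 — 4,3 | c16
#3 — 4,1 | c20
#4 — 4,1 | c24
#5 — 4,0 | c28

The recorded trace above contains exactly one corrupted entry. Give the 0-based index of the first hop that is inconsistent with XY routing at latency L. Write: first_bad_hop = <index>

[1] (+1,+0) / 4c ⇒ ok
[2] (+1,+0) / 4c ⇒ ok
[3] (+0,-2) / 4c ⇒ BAD: non-unit step

first_bad_hop = 3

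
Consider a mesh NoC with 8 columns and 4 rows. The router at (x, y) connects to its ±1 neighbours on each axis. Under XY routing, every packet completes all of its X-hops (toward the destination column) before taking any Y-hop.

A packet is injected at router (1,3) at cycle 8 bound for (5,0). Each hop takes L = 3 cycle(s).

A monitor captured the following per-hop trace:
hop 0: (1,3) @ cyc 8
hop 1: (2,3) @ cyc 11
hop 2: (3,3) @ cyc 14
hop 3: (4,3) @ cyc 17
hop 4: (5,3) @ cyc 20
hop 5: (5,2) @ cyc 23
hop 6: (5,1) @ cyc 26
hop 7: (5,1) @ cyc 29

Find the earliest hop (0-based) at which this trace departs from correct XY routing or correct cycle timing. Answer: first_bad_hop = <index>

  1: Δx=+1 Δy=+0 Δt=3 [ok]
  2: Δx=+1 Δy=+0 Δt=3 [ok]
  3: Δx=+1 Δy=+0 Δt=3 [ok]
  4: Δx=+1 Δy=+0 Δt=3 [ok]
  5: Δx=+0 Δy=-1 Δt=3 [ok]
  6: Δx=+0 Δy=-1 Δt=3 [ok]
  7: Δx=+0 Δy=+0 Δt=3 [BAD: non-unit step]

first_bad_hop = 7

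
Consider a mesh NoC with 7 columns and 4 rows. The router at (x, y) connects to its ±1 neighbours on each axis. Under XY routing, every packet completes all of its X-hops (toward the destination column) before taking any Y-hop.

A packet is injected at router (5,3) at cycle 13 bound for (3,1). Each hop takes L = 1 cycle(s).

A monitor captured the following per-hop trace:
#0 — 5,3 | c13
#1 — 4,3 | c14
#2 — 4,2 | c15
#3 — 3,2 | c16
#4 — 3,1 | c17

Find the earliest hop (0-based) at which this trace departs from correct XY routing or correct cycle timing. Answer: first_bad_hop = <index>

first_bad_hop = 2

[1] (-1,+0) / 1c ⇒ ok
[2] (+0,-1) / 1c ⇒ BAD: Y-move but x=4≠3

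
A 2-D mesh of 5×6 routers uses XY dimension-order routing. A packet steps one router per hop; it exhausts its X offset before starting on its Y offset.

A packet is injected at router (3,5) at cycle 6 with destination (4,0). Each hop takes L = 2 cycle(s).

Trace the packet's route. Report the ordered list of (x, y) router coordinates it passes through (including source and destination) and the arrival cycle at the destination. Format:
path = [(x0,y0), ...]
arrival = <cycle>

path = [(3,5), (4,5), (4,4), (4,3), (4,2), (4,1), (4,0)]
arrival = 18

  0. router=(3,5) cycle=6 (inject)
  1. router=(4,5) cycle=8 dir=E
  2. router=(4,4) cycle=10 dir=S
  3. router=(4,3) cycle=12 dir=S
  4. router=(4,2) cycle=14 dir=S
  5. router=(4,1) cycle=16 dir=S
  6. router=(4,0) cycle=18 dir=S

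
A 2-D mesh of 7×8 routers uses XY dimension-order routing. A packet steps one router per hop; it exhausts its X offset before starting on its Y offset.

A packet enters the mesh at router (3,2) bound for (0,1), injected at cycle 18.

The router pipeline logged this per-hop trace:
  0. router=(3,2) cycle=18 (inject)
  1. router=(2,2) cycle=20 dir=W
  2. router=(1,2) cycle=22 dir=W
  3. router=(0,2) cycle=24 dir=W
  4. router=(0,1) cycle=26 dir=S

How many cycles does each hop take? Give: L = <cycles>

From hop 0 (18) to hop 1 (20): +2 cycles.
One hop costs L cycles, so L = 2.

L = 2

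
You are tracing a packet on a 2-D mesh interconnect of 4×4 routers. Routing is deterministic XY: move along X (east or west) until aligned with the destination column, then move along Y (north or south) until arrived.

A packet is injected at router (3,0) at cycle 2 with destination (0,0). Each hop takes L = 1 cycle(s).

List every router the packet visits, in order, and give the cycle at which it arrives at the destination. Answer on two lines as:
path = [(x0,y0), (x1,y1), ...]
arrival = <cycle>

path = [(3,0), (2,0), (1,0), (0,0)]
arrival = 5

t=2: at (3,0)
t=3: at (2,0) after W
t=4: at (1,0) after W
t=5: at (0,0) after W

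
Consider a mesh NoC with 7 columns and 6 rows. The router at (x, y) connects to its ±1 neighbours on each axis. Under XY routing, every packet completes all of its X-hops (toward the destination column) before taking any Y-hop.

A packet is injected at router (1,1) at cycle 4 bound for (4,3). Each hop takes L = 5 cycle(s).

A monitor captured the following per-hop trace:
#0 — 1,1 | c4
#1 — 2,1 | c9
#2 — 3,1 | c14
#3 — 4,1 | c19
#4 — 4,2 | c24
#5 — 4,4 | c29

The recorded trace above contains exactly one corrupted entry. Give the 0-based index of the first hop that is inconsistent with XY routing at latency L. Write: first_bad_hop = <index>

first_bad_hop = 5

[1] (+1,+0) / 5c ⇒ ok
[2] (+1,+0) / 5c ⇒ ok
[3] (+1,+0) / 5c ⇒ ok
[4] (+0,+1) / 5c ⇒ ok
[5] (+0,+2) / 5c ⇒ BAD: non-unit step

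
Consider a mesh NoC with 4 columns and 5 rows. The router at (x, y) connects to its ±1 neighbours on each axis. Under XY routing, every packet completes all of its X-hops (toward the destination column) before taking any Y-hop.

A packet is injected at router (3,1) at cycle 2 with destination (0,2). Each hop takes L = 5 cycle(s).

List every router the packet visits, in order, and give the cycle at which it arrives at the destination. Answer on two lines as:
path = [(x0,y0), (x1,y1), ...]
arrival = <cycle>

  0. router=(3,1) cycle=2 (inject)
  1. router=(2,1) cycle=7 dir=W
  2. router=(1,1) cycle=12 dir=W
  3. router=(0,1) cycle=17 dir=W
  4. router=(0,2) cycle=22 dir=N

path = [(3,1), (2,1), (1,1), (0,1), (0,2)]
arrival = 22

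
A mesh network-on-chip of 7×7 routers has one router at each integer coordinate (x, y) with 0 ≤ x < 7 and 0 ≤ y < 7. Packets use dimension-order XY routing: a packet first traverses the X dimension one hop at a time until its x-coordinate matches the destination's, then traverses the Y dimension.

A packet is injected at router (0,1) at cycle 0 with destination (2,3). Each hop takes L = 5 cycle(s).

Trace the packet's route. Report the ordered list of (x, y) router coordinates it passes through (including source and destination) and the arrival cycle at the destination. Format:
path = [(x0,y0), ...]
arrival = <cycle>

  0. router=(0,1) cycle=0 (inject)
  1. router=(1,1) cycle=5 dir=E
  2. router=(2,1) cycle=10 dir=E
  3. router=(2,2) cycle=15 dir=N
  4. router=(2,3) cycle=20 dir=N

path = [(0,1), (1,1), (2,1), (2,2), (2,3)]
arrival = 20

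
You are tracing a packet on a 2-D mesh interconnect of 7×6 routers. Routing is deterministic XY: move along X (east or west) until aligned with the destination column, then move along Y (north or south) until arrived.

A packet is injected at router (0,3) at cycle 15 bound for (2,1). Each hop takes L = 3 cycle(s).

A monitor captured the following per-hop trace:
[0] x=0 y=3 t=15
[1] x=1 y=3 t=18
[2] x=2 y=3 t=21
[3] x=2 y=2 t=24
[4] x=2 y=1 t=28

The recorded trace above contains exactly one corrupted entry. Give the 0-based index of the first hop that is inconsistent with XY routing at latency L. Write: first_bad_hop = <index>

first_bad_hop = 4

hop 1: step (+1,+0), +3 cyc — ok
hop 2: step (+1,+0), +3 cyc — ok
hop 3: step (+0,-1), +3 cyc — ok
hop 4: step (+0,-1), +4 cyc — BAD: Δcyc=4≠L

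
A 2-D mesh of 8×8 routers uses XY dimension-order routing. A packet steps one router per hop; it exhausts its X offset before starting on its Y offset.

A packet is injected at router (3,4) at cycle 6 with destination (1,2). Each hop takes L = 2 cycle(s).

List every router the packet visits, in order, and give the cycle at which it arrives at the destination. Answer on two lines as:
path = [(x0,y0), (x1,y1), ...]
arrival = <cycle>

path = [(3,4), (2,4), (1,4), (1,3), (1,2)]
arrival = 14

[0] x=3 y=4 t=6
[1] x=2 y=4 t=8 →W
[2] x=1 y=4 t=10 →W
[3] x=1 y=3 t=12 →S
[4] x=1 y=2 t=14 →S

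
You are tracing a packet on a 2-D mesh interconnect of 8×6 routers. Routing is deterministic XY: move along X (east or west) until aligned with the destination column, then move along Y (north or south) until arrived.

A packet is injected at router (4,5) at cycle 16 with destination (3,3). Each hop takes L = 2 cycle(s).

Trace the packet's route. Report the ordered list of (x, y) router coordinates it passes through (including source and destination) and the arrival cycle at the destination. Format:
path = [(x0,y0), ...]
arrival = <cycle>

path = [(4,5), (3,5), (3,4), (3,3)]
arrival = 22

  0. router=(4,5) cycle=16 (inject)
  1. router=(3,5) cycle=18 dir=W
  2. router=(3,4) cycle=20 dir=S
  3. router=(3,3) cycle=22 dir=S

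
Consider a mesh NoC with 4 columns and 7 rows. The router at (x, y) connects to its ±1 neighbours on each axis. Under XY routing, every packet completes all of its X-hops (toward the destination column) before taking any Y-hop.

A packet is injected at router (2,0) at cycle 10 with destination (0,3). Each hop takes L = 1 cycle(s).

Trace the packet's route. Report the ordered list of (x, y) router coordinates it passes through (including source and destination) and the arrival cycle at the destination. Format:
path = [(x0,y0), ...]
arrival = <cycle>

path = [(2,0), (1,0), (0,0), (0,1), (0,2), (0,3)]
arrival = 15

hop 0: (2,0) @ cyc 10
hop 1: (1,0) @ cyc 11  [W]
hop 2: (0,0) @ cyc 12  [W]
hop 3: (0,1) @ cyc 13  [N]
hop 4: (0,2) @ cyc 14  [N]
hop 5: (0,3) @ cyc 15  [N]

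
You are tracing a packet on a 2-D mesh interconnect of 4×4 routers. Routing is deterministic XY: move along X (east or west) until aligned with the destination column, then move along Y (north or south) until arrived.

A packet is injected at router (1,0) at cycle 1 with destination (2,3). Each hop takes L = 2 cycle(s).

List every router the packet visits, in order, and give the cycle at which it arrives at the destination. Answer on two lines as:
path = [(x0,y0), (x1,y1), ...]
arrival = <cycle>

path = [(1,0), (2,0), (2,1), (2,2), (2,3)]
arrival = 9

hop 0: (1,0) @ cyc 1
hop 1: (2,0) @ cyc 3  [E]
hop 2: (2,1) @ cyc 5  [N]
hop 3: (2,2) @ cyc 7  [N]
hop 4: (2,3) @ cyc 9  [N]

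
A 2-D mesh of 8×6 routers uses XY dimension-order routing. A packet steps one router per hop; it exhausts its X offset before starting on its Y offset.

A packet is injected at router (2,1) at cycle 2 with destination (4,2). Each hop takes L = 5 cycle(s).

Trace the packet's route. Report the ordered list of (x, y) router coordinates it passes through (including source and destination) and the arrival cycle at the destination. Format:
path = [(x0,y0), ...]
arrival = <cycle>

path = [(2,1), (3,1), (4,1), (4,2)]
arrival = 17

#0 — 2,1 | c2
#1 — 3,1 | c7 | E
#2 — 4,1 | c12 | E
#3 — 4,2 | c17 | N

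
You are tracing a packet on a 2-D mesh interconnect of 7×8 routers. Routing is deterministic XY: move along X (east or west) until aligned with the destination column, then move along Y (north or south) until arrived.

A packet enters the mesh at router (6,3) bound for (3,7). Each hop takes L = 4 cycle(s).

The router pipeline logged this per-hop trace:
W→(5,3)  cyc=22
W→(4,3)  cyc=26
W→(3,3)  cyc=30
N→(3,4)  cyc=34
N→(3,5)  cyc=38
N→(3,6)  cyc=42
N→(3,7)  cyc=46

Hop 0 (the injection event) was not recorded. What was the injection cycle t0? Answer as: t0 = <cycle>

The first recorded entry is hop 1 at cycle 22.
Subtract one hop: t0 = 22 − 4 = 18.

t0 = 18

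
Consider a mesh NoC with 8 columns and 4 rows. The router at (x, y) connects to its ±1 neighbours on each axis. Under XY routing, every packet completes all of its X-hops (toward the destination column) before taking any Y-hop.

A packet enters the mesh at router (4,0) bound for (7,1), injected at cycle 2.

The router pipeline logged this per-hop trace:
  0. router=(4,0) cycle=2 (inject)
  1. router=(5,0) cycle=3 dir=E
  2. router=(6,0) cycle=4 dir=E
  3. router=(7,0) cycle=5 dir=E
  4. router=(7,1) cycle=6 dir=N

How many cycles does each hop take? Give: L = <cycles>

Δcyc across hop 0→1: 3 − 2 = 1.
That increment is L by definition: L = 1.

L = 1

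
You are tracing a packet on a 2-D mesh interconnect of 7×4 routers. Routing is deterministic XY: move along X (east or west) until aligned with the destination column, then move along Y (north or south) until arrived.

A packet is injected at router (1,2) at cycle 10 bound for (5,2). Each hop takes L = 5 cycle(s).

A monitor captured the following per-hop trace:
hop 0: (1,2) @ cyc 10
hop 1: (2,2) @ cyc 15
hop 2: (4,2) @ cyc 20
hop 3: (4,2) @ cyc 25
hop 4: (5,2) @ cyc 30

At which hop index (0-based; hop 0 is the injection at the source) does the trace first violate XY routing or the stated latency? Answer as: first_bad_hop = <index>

hop 1: step (+1,+0), +5 cyc — ok
hop 2: step (+2,+0), +5 cyc — BAD: non-unit step

first_bad_hop = 2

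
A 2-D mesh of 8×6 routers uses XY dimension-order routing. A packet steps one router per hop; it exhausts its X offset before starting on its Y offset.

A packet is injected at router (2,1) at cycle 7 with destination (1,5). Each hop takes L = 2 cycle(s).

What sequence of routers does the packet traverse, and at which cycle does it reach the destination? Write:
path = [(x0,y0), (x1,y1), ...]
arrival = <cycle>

t=7: at (2,1)
t=9: at (1,1) after W
t=11: at (1,2) after N
t=13: at (1,3) after N
t=15: at (1,4) after N
t=17: at (1,5) after N

path = [(2,1), (1,1), (1,2), (1,3), (1,4), (1,5)]
arrival = 17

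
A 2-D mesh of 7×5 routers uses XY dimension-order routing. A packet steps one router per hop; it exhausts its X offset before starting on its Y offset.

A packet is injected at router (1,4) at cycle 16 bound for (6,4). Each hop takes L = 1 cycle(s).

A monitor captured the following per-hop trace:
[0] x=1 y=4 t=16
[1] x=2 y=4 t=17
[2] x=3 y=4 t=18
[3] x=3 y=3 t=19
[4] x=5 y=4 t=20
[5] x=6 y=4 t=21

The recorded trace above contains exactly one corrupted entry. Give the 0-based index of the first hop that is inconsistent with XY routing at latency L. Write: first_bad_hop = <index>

first_bad_hop = 3

[1] (+1,+0) / 1c ⇒ ok
[2] (+1,+0) / 1c ⇒ ok
[3] (+0,-1) / 1c ⇒ BAD: Y-move but x=3≠6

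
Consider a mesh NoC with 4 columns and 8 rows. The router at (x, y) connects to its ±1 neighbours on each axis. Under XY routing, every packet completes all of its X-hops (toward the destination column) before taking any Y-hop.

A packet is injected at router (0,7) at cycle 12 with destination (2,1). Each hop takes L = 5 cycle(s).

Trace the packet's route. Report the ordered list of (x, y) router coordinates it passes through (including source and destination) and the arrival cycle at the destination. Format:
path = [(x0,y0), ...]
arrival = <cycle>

  0. router=(0,7) cycle=12 (inject)
  1. router=(1,7) cycle=17 dir=E
  2. router=(2,7) cycle=22 dir=E
  3. router=(2,6) cycle=27 dir=S
  4. router=(2,5) cycle=32 dir=S
  5. router=(2,4) cycle=37 dir=S
  6. router=(2,3) cycle=42 dir=S
  7. router=(2,2) cycle=47 dir=S
  8. router=(2,1) cycle=52 dir=S

path = [(0,7), (1,7), (2,7), (2,6), (2,5), (2,4), (2,3), (2,2), (2,1)]
arrival = 52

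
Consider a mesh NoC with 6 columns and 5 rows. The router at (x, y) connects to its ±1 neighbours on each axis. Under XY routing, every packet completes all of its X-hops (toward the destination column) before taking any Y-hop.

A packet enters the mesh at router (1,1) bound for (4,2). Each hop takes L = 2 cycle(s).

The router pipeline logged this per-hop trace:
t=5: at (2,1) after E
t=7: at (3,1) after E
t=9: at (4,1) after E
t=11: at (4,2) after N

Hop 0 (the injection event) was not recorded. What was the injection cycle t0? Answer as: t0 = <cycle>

t0 = 3

The first recorded entry is hop 1 at cycle 5.
t0 = cyc[1] − L = 5 − 2 = 3.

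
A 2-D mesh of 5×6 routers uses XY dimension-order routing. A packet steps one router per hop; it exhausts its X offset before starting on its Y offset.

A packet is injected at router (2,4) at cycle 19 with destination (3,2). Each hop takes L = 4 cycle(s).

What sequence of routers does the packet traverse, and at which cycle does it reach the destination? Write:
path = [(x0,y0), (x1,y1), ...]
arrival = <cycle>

path = [(2,4), (3,4), (3,3), (3,2)]
arrival = 31

[0] x=2 y=4 t=19
[1] x=3 y=4 t=23 →E
[2] x=3 y=3 t=27 →S
[3] x=3 y=2 t=31 →S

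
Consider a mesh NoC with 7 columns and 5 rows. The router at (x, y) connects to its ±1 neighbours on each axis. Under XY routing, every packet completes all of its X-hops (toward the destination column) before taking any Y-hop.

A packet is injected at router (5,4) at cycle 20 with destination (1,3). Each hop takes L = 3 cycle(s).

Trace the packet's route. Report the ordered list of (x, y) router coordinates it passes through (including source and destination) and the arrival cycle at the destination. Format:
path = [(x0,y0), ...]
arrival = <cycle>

path = [(5,4), (4,4), (3,4), (2,4), (1,4), (1,3)]
arrival = 35

  0. router=(5,4) cycle=20 (inject)
  1. router=(4,4) cycle=23 dir=W
  2. router=(3,4) cycle=26 dir=W
  3. router=(2,4) cycle=29 dir=W
  4. router=(1,4) cycle=32 dir=W
  5. router=(1,3) cycle=35 dir=S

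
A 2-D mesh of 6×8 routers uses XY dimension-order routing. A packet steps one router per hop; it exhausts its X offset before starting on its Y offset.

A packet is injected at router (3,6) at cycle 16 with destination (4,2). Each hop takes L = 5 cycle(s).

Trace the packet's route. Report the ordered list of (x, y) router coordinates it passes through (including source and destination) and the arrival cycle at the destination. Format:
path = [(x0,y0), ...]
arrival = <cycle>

path = [(3,6), (4,6), (4,5), (4,4), (4,3), (4,2)]
arrival = 41

t=16: at (3,6)
t=21: at (4,6) after E
t=26: at (4,5) after S
t=31: at (4,4) after S
t=36: at (4,3) after S
t=41: at (4,2) after S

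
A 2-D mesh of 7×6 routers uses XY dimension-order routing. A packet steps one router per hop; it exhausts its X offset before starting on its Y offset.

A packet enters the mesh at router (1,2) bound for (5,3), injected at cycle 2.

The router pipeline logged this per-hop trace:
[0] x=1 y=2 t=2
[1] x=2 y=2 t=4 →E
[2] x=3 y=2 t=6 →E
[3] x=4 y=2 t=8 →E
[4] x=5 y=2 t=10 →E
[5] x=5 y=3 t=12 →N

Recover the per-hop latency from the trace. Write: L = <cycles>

L = 2

Δcyc across hop 0→1: 4 − 2 = 2.
Each hop adds L, hence L = 2.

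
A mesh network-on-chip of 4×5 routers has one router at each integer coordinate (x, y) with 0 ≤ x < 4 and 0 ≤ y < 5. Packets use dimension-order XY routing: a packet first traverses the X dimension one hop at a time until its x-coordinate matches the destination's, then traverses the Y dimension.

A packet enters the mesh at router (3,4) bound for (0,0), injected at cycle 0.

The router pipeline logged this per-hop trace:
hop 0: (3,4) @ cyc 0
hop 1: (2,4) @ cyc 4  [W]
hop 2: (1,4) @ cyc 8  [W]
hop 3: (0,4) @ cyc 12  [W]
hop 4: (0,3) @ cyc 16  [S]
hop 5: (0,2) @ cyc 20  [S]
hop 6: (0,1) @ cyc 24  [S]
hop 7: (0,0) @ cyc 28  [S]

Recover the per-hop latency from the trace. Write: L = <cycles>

L = 4

Between hops 0 and 1 the cycle counter advances 4 − 0 = 4.
One hop costs L cycles, so L = 4.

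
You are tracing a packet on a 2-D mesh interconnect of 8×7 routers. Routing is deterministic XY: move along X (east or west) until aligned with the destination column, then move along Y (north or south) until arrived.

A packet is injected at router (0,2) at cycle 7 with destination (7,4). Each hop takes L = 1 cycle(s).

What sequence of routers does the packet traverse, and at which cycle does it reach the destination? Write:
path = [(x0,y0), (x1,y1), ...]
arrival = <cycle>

  0. router=(0,2) cycle=7 (inject)
  1. router=(1,2) cycle=8 dir=E
  2. router=(2,2) cycle=9 dir=E
  3. router=(3,2) cycle=10 dir=E
  4. router=(4,2) cycle=11 dir=E
  5. router=(5,2) cycle=12 dir=E
  6. router=(6,2) cycle=13 dir=E
  7. router=(7,2) cycle=14 dir=E
  8. router=(7,3) cycle=15 dir=N
  9. router=(7,4) cycle=16 dir=N

path = [(0,2), (1,2), (2,2), (3,2), (4,2), (5,2), (6,2), (7,2), (7,3), (7,4)]
arrival = 16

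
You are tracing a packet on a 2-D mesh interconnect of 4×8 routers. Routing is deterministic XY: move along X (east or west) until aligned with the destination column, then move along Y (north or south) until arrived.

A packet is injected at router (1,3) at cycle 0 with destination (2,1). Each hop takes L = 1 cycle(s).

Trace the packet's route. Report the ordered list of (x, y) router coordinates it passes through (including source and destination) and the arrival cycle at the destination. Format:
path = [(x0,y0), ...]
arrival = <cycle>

t=0: at (1,3)
t=1: at (2,3) after E
t=2: at (2,2) after S
t=3: at (2,1) after S

path = [(1,3), (2,3), (2,2), (2,1)]
arrival = 3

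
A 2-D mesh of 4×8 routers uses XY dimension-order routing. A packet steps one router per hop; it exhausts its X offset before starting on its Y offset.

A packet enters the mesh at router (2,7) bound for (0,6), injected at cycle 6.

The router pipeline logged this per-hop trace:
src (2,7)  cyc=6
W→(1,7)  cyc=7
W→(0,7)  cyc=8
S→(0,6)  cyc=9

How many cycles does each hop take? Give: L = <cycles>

L = 1

cyc[1] − cyc[0] = 7 − 6 = 1.
Each hop adds L, hence L = 1.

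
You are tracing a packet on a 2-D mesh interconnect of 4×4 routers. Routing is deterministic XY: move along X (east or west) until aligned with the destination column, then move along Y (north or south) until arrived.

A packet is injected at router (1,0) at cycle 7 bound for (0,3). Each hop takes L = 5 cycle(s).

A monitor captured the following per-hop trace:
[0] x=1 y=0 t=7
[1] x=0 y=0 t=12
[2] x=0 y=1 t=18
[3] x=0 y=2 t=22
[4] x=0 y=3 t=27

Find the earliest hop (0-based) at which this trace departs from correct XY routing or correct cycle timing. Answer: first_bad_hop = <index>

first_bad_hop = 2

hop 1: step (-1,+0), +5 cyc — ok
hop 2: step (+0,+1), +6 cyc — BAD: Δcyc=6≠L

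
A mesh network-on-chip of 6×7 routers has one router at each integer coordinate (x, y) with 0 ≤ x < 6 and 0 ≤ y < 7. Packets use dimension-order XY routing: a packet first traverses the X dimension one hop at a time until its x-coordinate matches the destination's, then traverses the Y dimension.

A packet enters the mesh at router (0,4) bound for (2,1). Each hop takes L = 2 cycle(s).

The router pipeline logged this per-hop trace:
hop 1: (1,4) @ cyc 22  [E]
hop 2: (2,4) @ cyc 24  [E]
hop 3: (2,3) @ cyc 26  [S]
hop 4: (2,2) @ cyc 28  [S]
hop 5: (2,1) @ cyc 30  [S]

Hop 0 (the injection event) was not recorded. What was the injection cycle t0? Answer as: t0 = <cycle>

At hop 1 the cycle is 22; in general cyc_k = t0 + kL.
So t0 = 22 − 1·2 = 20.

t0 = 20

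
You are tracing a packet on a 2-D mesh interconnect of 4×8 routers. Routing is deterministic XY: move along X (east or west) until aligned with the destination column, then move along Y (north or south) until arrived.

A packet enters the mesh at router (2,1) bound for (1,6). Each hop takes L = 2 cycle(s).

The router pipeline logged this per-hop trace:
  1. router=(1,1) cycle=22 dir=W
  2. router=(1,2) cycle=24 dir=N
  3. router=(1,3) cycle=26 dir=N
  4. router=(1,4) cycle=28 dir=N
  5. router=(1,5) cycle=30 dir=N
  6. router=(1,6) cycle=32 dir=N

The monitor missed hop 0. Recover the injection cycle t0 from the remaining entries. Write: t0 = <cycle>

t0 = 20

cyc[1] = 22 and cyc[k] = t0 + k·L for every k.
Subtract one hop: t0 = 22 − 2 = 20.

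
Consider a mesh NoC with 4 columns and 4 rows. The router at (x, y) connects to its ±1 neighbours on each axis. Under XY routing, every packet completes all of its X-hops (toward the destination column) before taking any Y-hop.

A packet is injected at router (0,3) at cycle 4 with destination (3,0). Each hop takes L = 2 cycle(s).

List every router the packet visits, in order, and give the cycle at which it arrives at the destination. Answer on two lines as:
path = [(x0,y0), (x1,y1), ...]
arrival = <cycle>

path = [(0,3), (1,3), (2,3), (3,3), (3,2), (3,1), (3,0)]
arrival = 16

#0 — 0,3 | c4
#1 — 1,3 | c6 | E
#2 — 2,3 | c8 | E
#3 — 3,3 | c10 | E
#4 — 3,2 | c12 | S
#5 — 3,1 | c14 | S
#6 — 3,0 | c16 | S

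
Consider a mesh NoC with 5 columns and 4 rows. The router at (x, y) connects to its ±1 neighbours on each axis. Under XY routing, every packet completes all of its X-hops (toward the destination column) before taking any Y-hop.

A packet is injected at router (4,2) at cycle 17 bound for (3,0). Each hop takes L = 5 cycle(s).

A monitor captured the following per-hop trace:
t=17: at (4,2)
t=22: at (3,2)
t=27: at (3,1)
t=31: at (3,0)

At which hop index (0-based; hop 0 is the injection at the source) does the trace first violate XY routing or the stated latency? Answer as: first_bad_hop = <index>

first_bad_hop = 3

hop 1: step (-1,+0), +5 cyc — ok
hop 2: step (+0,-1), +5 cyc — ok
hop 3: step (+0,-1), +4 cyc — BAD: Δcyc=4≠L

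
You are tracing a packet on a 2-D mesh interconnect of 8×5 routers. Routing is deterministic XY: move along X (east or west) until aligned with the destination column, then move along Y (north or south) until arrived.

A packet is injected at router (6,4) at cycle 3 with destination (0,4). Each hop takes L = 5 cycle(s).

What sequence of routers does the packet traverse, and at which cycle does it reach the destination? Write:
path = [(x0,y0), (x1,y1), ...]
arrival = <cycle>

path = [(6,4), (5,4), (4,4), (3,4), (2,4), (1,4), (0,4)]
arrival = 33

src (6,4)  cyc=3
W→(5,4)  cyc=8
W→(4,4)  cyc=13
W→(3,4)  cyc=18
W→(2,4)  cyc=23
W→(1,4)  cyc=28
W→(0,4)  cyc=33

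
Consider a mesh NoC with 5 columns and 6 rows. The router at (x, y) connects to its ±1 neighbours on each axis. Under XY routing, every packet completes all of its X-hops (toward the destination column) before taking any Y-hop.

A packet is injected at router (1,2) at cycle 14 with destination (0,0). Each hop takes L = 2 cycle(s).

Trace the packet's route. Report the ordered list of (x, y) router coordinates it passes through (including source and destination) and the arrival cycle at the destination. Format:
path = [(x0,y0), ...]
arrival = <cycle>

path = [(1,2), (0,2), (0,1), (0,0)]
arrival = 20

src (1,2)  cyc=14
W→(0,2)  cyc=16
S→(0,1)  cyc=18
S→(0,0)  cyc=20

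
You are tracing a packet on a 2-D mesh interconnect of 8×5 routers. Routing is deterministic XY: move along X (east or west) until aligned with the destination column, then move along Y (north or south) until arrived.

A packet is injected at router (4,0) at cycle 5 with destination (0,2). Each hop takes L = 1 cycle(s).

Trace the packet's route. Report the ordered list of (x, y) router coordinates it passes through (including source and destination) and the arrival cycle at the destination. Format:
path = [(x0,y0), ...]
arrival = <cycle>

path = [(4,0), (3,0), (2,0), (1,0), (0,0), (0,1), (0,2)]
arrival = 11

  0. router=(4,0) cycle=5 (inject)
  1. router=(3,0) cycle=6 dir=W
  2. router=(2,0) cycle=7 dir=W
  3. router=(1,0) cycle=8 dir=W
  4. router=(0,0) cycle=9 dir=W
  5. router=(0,1) cycle=10 dir=N
  6. router=(0,2) cycle=11 dir=N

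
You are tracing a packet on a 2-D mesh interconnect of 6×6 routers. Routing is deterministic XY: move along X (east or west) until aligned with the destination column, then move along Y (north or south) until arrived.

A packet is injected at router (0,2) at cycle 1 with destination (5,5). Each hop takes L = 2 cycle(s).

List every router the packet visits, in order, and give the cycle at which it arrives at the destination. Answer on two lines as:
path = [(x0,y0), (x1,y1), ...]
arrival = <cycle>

path = [(0,2), (1,2), (2,2), (3,2), (4,2), (5,2), (5,3), (5,4), (5,5)]
arrival = 17

t=1: at (0,2)
t=3: at (1,2) after E
t=5: at (2,2) after E
t=7: at (3,2) after E
t=9: at (4,2) after E
t=11: at (5,2) after E
t=13: at (5,3) after N
t=15: at (5,4) after N
t=17: at (5,5) after N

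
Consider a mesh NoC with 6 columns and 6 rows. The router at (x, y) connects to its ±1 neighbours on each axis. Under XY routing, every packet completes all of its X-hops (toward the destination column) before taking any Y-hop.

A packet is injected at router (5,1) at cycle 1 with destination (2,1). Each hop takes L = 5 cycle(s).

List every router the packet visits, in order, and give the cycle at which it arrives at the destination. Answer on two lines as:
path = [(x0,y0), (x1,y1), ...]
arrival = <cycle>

t=1: at (5,1)
t=6: at (4,1) after W
t=11: at (3,1) after W
t=16: at (2,1) after W

path = [(5,1), (4,1), (3,1), (2,1)]
arrival = 16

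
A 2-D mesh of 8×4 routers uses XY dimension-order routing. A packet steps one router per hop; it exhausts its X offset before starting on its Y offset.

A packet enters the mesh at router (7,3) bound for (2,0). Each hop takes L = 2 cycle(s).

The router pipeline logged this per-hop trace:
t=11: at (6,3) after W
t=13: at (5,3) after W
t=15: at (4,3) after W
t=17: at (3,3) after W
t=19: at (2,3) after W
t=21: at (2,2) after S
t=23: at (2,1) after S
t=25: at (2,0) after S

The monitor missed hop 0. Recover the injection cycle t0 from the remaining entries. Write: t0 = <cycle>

t0 = 9

The first recorded entry is hop 1 at cycle 11.
So t0 = 11 − 1·2 = 9.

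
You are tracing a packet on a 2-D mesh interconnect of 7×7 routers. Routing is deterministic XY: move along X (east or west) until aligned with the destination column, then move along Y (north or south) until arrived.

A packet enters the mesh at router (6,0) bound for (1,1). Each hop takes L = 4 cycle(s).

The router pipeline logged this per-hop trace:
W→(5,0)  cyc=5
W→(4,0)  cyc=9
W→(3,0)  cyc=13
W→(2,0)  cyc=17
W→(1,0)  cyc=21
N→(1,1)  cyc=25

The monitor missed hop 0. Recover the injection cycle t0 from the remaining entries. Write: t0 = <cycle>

t0 = 1

The first recorded entry is hop 1 at cycle 5.
So t0 = 5 − 1·4 = 1.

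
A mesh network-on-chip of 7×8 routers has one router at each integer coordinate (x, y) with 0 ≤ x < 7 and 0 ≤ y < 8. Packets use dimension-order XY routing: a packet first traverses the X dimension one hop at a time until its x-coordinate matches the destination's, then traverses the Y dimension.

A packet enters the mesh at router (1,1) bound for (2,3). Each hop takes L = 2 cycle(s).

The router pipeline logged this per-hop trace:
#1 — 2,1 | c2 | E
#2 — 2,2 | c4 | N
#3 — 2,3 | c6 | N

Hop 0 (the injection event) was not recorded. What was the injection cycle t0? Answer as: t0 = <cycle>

t0 = 0

cyc[1] = 2 and cyc[k] = t0 + k·L for every k.
t0 = cyc[1] − L = 2 − 2 = 0.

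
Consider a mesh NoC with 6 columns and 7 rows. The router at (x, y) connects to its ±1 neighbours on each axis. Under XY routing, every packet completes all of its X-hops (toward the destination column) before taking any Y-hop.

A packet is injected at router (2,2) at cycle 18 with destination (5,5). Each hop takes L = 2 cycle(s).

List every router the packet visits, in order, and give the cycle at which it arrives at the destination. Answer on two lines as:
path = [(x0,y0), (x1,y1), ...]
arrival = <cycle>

  0. router=(2,2) cycle=18 (inject)
  1. router=(3,2) cycle=20 dir=E
  2. router=(4,2) cycle=22 dir=E
  3. router=(5,2) cycle=24 dir=E
  4. router=(5,3) cycle=26 dir=N
  5. router=(5,4) cycle=28 dir=N
  6. router=(5,5) cycle=30 dir=N

path = [(2,2), (3,2), (4,2), (5,2), (5,3), (5,4), (5,5)]
arrival = 30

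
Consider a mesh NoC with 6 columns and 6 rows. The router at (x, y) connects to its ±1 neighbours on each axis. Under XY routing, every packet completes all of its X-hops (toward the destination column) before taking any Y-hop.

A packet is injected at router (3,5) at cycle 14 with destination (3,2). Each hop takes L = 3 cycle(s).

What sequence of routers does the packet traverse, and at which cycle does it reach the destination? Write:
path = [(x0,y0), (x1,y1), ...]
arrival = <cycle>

hop 0: (3,5) @ cyc 14
hop 1: (3,4) @ cyc 17  [S]
hop 2: (3,3) @ cyc 20  [S]
hop 3: (3,2) @ cyc 23  [S]

path = [(3,5), (3,4), (3,3), (3,2)]
arrival = 23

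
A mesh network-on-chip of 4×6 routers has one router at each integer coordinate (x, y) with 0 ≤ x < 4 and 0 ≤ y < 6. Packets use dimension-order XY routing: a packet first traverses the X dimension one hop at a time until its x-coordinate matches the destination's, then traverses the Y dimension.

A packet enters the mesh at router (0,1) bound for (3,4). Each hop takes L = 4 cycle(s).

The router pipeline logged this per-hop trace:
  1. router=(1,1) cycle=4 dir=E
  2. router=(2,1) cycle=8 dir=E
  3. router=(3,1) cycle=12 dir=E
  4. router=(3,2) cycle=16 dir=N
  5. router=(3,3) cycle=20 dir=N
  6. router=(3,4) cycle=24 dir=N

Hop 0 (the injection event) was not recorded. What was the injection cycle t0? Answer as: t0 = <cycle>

cyc[1] = 4 and cyc[k] = t0 + k·L for every k.
t0 = cyc[1] − L = 4 − 4 = 0.

t0 = 0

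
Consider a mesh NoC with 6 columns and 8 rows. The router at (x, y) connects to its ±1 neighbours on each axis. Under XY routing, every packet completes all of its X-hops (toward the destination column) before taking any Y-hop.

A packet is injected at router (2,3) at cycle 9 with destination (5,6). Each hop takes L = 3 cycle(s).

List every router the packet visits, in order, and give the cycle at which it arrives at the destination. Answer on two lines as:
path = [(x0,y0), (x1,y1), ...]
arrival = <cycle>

hop 0: (2,3) @ cyc 9
hop 1: (3,3) @ cyc 12  [E]
hop 2: (4,3) @ cyc 15  [E]
hop 3: (5,3) @ cyc 18  [E]
hop 4: (5,4) @ cyc 21  [N]
hop 5: (5,5) @ cyc 24  [N]
hop 6: (5,6) @ cyc 27  [N]

path = [(2,3), (3,3), (4,3), (5,3), (5,4), (5,5), (5,6)]
arrival = 27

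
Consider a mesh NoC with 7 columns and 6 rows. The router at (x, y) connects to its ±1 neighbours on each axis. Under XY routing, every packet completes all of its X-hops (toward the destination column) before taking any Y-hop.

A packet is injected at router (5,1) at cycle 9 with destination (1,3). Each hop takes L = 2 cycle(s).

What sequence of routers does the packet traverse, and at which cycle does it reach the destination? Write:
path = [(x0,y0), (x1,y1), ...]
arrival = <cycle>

#0 — 5,1 | c9
#1 — 4,1 | c11 | W
#2 — 3,1 | c13 | W
#3 — 2,1 | c15 | W
#4 — 1,1 | c17 | W
#5 — 1,2 | c19 | N
#6 — 1,3 | c21 | N

path = [(5,1), (4,1), (3,1), (2,1), (1,1), (1,2), (1,3)]
arrival = 21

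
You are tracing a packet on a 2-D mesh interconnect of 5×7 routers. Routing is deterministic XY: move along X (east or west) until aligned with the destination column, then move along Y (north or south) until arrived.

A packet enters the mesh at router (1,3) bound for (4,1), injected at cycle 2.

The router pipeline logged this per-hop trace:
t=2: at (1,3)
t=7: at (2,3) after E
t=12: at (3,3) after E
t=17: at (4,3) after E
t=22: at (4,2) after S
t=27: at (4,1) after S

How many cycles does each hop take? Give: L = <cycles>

Between hops 0 and 1 the cycle counter advances 7 − 2 = 5.
One hop costs L cycles, so L = 5.

L = 5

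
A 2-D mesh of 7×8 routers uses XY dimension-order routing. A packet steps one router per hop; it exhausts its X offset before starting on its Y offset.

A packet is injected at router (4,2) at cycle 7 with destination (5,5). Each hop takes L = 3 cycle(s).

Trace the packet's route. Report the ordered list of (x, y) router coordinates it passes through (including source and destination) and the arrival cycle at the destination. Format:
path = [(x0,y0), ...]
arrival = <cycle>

t=7: at (4,2)
t=10: at (5,2) after E
t=13: at (5,3) after N
t=16: at (5,4) after N
t=19: at (5,5) after N

path = [(4,2), (5,2), (5,3), (5,4), (5,5)]
arrival = 19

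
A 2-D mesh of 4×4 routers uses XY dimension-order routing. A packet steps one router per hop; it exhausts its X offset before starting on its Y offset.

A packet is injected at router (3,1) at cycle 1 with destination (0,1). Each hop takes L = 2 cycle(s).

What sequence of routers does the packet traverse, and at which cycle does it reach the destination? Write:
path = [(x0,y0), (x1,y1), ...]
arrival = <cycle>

t=1: at (3,1)
t=3: at (2,1) after W
t=5: at (1,1) after W
t=7: at (0,1) after W

path = [(3,1), (2,1), (1,1), (0,1)]
arrival = 7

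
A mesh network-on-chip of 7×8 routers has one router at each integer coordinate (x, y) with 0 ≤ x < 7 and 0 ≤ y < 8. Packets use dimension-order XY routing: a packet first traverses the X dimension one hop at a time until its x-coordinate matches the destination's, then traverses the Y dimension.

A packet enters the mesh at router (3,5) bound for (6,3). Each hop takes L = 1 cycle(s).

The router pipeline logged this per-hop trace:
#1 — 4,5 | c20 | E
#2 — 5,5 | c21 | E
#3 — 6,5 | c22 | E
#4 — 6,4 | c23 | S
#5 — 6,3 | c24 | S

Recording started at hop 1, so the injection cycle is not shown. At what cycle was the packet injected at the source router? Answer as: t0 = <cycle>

cyc[1] = 20 and cyc[k] = t0 + k·L for every k.
Therefore t0 = 20 − L = 19.

t0 = 19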